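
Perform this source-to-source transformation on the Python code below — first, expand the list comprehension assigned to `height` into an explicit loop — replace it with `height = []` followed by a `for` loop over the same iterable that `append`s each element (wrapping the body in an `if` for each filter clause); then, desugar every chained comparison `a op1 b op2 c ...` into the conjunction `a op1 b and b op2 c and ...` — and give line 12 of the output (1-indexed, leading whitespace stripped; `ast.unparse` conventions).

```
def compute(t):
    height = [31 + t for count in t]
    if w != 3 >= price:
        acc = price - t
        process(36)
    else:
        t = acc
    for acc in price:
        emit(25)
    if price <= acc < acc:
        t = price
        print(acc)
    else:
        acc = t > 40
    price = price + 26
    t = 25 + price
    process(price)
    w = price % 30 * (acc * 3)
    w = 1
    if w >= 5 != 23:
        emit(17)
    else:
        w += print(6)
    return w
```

Transformed code:
def compute(t):
    height = []
    for count in t:
        height.append(31 + t)
    if w != 3 and 3 >= price:
        acc = price - t
        process(36)
    else:
        t = acc
    for acc in price:
        emit(25)
    if price <= acc and acc < acc:
        t = price
        print(acc)
    else:
        acc = t > 40
    price = price + 26
    t = 25 + price
    process(price)
    w = price % 30 * (acc * 3)
    w = 1
    if w >= 5 and 5 != 23:
        emit(17)
    else:
        w += print(6)
    return w

if price <= acc and acc < acc:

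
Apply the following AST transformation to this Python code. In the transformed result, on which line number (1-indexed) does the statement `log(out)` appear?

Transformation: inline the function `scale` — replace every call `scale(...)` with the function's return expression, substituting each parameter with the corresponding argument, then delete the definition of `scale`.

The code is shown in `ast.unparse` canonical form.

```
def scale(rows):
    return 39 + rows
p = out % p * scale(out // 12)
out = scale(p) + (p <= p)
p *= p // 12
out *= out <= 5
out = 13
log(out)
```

Transformed code:
p = out % p * (39 + out // 12)
out = 39 + p + (p <= p)
p *= p // 12
out *= out <= 5
out = 13
log(out)

6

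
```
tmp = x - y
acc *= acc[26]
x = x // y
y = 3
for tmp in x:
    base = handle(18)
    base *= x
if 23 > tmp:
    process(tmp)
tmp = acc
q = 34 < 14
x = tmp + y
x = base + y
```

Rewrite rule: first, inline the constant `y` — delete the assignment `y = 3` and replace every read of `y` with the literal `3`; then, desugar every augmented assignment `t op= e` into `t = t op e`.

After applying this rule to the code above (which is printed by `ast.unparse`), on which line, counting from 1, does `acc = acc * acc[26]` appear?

2

Transformed code:
tmp = x - 3
acc = acc * acc[26]
x = x // 3
for tmp in x:
    base = handle(18)
    base = base * x
if 23 > tmp:
    process(tmp)
tmp = acc
q = 34 < 14
x = tmp + 3
x = base + 3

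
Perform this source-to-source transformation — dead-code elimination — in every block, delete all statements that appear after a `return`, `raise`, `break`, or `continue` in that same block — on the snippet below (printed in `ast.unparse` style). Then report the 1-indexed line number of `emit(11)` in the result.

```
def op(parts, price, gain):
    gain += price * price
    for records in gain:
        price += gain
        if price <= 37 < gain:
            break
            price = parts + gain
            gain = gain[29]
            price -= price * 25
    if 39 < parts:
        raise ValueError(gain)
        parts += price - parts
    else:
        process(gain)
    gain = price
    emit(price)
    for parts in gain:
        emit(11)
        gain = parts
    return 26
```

14

Transformed code:
def op(parts, price, gain):
    gain += price * price
    for records in gain:
        price += gain
        if price <= 37 < gain:
            break
    if 39 < parts:
        raise ValueError(gain)
    else:
        process(gain)
    gain = price
    emit(price)
    for parts in gain:
        emit(11)
        gain = parts
    return 26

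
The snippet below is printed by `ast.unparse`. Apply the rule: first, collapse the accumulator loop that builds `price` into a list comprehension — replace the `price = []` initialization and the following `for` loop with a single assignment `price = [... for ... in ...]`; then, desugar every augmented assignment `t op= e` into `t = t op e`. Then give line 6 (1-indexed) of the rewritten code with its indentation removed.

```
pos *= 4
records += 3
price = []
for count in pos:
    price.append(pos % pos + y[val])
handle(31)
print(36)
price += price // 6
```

Transformed code:
pos = pos * 4
records = records + 3
price = [pos % pos + y[val] for count in pos]
handle(31)
print(36)
price = price + price // 6

price = price + price // 6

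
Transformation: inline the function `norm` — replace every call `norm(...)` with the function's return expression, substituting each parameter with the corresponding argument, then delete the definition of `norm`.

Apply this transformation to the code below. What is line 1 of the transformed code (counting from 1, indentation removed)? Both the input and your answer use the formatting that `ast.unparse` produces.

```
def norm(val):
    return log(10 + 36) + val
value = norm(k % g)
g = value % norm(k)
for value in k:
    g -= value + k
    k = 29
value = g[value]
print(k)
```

Transformed code:
value = log(10 + 36) + k % g
g = value % (log(10 + 36) + k)
for value in k:
    g -= value + k
    k = 29
value = g[value]
print(k)

value = log(10 + 36) + k % g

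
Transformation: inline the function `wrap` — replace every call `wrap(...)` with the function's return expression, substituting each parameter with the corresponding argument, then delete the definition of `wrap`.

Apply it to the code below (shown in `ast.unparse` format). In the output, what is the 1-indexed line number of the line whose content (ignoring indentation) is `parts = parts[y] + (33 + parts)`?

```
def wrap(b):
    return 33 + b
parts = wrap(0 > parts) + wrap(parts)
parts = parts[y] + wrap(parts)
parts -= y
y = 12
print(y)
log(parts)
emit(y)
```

2

Transformed code:
parts = 33 + (0 > parts) + (33 + parts)
parts = parts[y] + (33 + parts)
parts -= y
y = 12
print(y)
log(parts)
emit(y)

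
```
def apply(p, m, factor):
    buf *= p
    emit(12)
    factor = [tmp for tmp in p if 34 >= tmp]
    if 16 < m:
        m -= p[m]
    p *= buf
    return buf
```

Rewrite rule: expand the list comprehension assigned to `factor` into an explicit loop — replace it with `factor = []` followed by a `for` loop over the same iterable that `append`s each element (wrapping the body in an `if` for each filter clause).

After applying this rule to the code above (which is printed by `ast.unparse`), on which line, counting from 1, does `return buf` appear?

Transformed code:
def apply(p, m, factor):
    buf *= p
    emit(12)
    factor = []
    for tmp in p:
        if 34 >= tmp:
            factor.append(tmp)
    if 16 < m:
        m -= p[m]
    p *= buf
    return buf

11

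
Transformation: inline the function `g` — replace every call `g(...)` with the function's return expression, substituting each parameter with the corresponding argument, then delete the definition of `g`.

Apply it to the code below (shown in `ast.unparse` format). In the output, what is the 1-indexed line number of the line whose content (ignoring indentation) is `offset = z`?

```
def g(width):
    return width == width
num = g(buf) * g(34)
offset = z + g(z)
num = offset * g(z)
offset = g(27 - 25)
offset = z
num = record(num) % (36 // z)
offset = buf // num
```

Transformed code:
num = (buf == buf) * (34 == 34)
offset = z + (z == z)
num = offset * (z == z)
offset = 27 - 25 == 27 - 25
offset = z
num = record(num) % (36 // z)
offset = buf // num

5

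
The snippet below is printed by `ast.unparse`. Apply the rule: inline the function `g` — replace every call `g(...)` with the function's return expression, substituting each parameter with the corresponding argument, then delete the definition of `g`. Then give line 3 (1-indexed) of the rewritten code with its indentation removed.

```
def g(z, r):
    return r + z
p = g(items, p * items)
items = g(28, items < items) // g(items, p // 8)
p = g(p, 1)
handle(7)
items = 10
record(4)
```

p = 1 + p

Transformed code:
p = p * items + items
items = ((items < items) + 28) // (p // 8 + items)
p = 1 + p
handle(7)
items = 10
record(4)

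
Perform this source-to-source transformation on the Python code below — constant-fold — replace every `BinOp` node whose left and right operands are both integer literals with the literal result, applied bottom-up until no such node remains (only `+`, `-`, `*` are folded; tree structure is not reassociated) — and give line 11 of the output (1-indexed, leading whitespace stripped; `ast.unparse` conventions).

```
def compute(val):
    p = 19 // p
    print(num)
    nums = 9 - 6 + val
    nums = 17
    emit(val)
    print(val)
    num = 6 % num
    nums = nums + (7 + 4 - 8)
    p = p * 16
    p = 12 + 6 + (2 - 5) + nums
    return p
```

Transformed code:
def compute(val):
    p = 19 // p
    print(num)
    nums = 3 + val
    nums = 17
    emit(val)
    print(val)
    num = 6 % num
    nums = nums + 3
    p = p * 16
    p = 15 + nums
    return p

p = 15 + nums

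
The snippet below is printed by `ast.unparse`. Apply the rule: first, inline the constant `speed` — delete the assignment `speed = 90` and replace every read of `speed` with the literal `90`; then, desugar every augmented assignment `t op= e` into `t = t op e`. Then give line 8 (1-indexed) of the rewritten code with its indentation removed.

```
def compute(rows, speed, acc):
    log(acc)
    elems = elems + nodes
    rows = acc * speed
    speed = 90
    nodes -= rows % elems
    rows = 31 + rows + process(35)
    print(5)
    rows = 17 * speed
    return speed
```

rows = 17 * 90

Transformed code:
def compute(rows, speed, acc):
    log(acc)
    elems = elems + nodes
    rows = acc * 90
    nodes = nodes - rows % elems
    rows = 31 + rows + process(35)
    print(5)
    rows = 17 * 90
    return 90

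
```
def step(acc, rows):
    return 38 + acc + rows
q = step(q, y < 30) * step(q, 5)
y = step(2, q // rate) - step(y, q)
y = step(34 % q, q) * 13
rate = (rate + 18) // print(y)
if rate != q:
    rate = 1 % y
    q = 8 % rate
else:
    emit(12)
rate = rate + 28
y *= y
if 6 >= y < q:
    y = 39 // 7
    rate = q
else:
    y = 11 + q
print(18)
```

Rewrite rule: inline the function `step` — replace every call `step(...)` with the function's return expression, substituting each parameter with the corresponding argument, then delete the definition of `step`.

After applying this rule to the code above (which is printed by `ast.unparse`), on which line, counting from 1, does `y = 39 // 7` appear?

Transformed code:
q = (38 + q + (y < 30)) * (38 + q + 5)
y = 38 + 2 + q // rate - (38 + y + q)
y = (38 + 34 % q + q) * 13
rate = (rate + 18) // print(y)
if rate != q:
    rate = 1 % y
    q = 8 % rate
else:
    emit(12)
rate = rate + 28
y *= y
if 6 >= y < q:
    y = 39 // 7
    rate = q
else:
    y = 11 + q
print(18)

13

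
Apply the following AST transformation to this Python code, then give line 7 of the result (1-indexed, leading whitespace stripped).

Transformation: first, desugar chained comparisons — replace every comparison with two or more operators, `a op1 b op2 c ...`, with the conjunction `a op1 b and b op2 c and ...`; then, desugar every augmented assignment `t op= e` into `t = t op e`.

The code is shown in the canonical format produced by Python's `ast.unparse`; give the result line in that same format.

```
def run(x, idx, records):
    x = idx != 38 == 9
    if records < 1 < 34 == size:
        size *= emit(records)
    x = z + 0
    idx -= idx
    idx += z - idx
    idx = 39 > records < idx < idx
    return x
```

Transformed code:
def run(x, idx, records):
    x = idx != 38 and 38 == 9
    if records < 1 and 1 < 34 and (34 == size):
        size = size * emit(records)
    x = z + 0
    idx = idx - idx
    idx = idx + (z - idx)
    idx = 39 > records and records < idx and (idx < idx)
    return x

idx = idx + (z - idx)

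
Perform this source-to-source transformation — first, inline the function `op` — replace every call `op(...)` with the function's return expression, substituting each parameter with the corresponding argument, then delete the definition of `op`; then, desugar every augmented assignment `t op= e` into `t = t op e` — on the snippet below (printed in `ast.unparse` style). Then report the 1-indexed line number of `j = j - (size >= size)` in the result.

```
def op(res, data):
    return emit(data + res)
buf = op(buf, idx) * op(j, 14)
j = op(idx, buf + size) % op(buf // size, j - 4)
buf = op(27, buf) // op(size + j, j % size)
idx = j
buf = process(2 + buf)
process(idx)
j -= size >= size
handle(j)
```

Transformed code:
buf = emit(idx + buf) * emit(14 + j)
j = emit(buf + size + idx) % emit(j - 4 + buf // size)
buf = emit(buf + 27) // emit(j % size + (size + j))
idx = j
buf = process(2 + buf)
process(idx)
j = j - (size >= size)
handle(j)

7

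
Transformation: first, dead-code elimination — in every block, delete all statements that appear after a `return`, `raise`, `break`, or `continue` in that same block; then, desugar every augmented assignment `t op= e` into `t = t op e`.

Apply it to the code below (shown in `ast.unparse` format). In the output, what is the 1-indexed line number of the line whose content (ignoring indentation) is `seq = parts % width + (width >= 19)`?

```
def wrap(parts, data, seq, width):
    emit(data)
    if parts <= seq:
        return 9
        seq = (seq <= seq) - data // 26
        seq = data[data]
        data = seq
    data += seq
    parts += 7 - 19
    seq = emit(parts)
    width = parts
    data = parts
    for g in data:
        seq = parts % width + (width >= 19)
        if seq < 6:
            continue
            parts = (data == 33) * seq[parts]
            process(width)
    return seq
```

Transformed code:
def wrap(parts, data, seq, width):
    emit(data)
    if parts <= seq:
        return 9
    data = data + seq
    parts = parts + (7 - 19)
    seq = emit(parts)
    width = parts
    data = parts
    for g in data:
        seq = parts % width + (width >= 19)
        if seq < 6:
            continue
    return seq

11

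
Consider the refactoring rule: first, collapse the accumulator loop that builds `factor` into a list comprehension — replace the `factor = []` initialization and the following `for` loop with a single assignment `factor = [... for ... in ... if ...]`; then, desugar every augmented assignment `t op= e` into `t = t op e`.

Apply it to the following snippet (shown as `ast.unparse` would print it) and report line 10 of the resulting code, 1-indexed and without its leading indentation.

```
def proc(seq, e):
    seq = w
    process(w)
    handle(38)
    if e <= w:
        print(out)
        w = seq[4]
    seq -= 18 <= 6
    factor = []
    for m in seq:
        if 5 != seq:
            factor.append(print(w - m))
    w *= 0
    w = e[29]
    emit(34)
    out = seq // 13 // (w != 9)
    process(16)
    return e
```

w = w * 0

Transformed code:
def proc(seq, e):
    seq = w
    process(w)
    handle(38)
    if e <= w:
        print(out)
        w = seq[4]
    seq = seq - (18 <= 6)
    factor = [print(w - m) for m in seq if 5 != seq]
    w = w * 0
    w = e[29]
    emit(34)
    out = seq // 13 // (w != 9)
    process(16)
    return e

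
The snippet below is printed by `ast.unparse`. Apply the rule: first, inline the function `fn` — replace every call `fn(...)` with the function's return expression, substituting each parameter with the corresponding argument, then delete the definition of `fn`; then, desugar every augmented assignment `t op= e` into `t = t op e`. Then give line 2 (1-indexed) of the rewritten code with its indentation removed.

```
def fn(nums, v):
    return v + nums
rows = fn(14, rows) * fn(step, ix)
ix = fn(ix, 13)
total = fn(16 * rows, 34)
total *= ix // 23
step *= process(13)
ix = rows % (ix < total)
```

Transformed code:
rows = (rows + 14) * (ix + step)
ix = 13 + ix
total = 34 + 16 * rows
total = total * (ix // 23)
step = step * process(13)
ix = rows % (ix < total)

ix = 13 + ix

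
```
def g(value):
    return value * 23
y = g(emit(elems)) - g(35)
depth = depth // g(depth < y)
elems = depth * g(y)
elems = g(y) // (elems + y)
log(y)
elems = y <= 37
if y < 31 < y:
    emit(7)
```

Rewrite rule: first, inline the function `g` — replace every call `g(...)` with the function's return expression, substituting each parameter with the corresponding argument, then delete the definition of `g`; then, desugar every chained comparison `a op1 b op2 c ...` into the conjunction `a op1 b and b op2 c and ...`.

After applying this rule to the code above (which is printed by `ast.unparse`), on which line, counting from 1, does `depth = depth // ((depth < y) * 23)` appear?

Transformed code:
y = emit(elems) * 23 - 35 * 23
depth = depth // ((depth < y) * 23)
elems = depth * (y * 23)
elems = y * 23 // (elems + y)
log(y)
elems = y <= 37
if y < 31 and 31 < y:
    emit(7)

2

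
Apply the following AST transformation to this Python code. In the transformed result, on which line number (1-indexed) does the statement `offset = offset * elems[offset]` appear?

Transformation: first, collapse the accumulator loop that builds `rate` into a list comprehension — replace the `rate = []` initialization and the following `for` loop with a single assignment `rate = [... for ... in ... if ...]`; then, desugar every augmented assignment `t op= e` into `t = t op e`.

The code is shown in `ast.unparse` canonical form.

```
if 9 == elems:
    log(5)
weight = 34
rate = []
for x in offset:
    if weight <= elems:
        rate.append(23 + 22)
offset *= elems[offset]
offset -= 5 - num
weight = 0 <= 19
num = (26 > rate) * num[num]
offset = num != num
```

5

Transformed code:
if 9 == elems:
    log(5)
weight = 34
rate = [23 + 22 for x in offset if weight <= elems]
offset = offset * elems[offset]
offset = offset - (5 - num)
weight = 0 <= 19
num = (26 > rate) * num[num]
offset = num != num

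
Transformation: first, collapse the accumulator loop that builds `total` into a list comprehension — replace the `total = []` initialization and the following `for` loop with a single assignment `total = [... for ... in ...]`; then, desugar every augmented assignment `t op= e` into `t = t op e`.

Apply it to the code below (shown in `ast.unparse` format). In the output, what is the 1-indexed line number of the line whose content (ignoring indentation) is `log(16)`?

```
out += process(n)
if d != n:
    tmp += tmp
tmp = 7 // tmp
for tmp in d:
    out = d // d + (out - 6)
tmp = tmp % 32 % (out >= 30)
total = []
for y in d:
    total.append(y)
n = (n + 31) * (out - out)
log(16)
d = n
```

Transformed code:
out = out + process(n)
if d != n:
    tmp = tmp + tmp
tmp = 7 // tmp
for tmp in d:
    out = d // d + (out - 6)
tmp = tmp % 32 % (out >= 30)
total = [y for y in d]
n = (n + 31) * (out - out)
log(16)
d = n

10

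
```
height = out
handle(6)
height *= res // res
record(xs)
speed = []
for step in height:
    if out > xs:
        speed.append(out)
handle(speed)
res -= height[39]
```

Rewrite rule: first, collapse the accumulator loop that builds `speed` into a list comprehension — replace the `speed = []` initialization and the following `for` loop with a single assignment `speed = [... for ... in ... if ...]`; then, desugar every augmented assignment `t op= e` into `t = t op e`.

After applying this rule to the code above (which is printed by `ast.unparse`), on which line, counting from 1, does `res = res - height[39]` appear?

Transformed code:
height = out
handle(6)
height = height * (res // res)
record(xs)
speed = [out for step in height if out > xs]
handle(speed)
res = res - height[39]

7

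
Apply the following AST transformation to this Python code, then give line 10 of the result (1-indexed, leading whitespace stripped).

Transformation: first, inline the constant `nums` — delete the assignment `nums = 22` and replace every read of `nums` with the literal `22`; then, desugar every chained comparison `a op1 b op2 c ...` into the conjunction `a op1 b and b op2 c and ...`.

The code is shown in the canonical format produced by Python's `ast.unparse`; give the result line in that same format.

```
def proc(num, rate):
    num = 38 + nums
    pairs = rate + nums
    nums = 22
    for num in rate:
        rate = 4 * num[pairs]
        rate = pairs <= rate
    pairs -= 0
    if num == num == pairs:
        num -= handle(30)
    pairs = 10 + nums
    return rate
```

Transformed code:
def proc(num, rate):
    num = 38 + 22
    pairs = rate + 22
    for num in rate:
        rate = 4 * num[pairs]
        rate = pairs <= rate
    pairs -= 0
    if num == num and num == pairs:
        num -= handle(30)
    pairs = 10 + 22
    return rate

pairs = 10 + 22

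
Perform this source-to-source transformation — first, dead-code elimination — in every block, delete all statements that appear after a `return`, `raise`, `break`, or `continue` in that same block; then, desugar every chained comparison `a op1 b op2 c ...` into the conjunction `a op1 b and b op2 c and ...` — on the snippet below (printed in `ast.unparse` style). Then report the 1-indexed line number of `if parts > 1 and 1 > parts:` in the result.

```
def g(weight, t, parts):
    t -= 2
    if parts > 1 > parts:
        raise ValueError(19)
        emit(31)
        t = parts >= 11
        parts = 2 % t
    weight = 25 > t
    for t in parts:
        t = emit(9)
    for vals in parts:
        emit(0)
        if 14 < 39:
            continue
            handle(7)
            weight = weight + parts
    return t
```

Transformed code:
def g(weight, t, parts):
    t -= 2
    if parts > 1 and 1 > parts:
        raise ValueError(19)
    weight = 25 > t
    for t in parts:
        t = emit(9)
    for vals in parts:
        emit(0)
        if 14 < 39:
            continue
    return t

3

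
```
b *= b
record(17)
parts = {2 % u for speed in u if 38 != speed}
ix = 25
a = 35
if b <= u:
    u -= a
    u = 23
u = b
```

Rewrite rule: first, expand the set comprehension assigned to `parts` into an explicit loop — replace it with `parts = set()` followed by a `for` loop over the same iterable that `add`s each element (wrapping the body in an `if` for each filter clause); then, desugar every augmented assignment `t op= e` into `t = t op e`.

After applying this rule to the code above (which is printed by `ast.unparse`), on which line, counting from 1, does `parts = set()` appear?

3

Transformed code:
b = b * b
record(17)
parts = set()
for speed in u:
    if 38 != speed:
        parts.add(2 % u)
ix = 25
a = 35
if b <= u:
    u = u - a
    u = 23
u = b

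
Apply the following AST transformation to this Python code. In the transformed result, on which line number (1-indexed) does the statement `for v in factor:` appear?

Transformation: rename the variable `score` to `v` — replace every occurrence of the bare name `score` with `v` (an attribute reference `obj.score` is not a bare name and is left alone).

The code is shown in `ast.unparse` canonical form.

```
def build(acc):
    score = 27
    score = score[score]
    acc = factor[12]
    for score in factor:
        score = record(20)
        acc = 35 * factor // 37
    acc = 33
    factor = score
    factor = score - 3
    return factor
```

5

Transformed code:
def build(acc):
    v = 27
    v = v[v]
    acc = factor[12]
    for v in factor:
        v = record(20)
        acc = 35 * factor // 37
    acc = 33
    factor = v
    factor = v - 3
    return factor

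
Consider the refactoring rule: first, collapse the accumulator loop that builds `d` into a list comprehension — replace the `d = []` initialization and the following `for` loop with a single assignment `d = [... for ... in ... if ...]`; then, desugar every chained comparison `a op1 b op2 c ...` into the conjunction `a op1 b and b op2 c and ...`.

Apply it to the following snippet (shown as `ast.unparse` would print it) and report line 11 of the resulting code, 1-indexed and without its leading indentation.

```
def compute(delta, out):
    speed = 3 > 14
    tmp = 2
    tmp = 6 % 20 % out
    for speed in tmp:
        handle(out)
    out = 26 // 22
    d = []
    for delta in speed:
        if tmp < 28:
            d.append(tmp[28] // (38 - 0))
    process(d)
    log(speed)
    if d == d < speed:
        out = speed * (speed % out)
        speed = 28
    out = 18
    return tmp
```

Transformed code:
def compute(delta, out):
    speed = 3 > 14
    tmp = 2
    tmp = 6 % 20 % out
    for speed in tmp:
        handle(out)
    out = 26 // 22
    d = [tmp[28] // (38 - 0) for delta in speed if tmp < 28]
    process(d)
    log(speed)
    if d == d and d < speed:
        out = speed * (speed % out)
        speed = 28
    out = 18
    return tmp

if d == d and d < speed:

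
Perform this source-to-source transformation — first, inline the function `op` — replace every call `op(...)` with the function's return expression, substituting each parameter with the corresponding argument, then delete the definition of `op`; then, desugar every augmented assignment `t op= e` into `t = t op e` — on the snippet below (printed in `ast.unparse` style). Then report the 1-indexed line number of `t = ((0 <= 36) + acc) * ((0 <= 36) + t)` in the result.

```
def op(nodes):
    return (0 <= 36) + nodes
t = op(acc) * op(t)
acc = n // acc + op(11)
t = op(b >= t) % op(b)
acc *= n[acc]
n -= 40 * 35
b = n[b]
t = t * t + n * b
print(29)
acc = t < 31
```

1

Transformed code:
t = ((0 <= 36) + acc) * ((0 <= 36) + t)
acc = n // acc + ((0 <= 36) + 11)
t = ((0 <= 36) + (b >= t)) % ((0 <= 36) + b)
acc = acc * n[acc]
n = n - 40 * 35
b = n[b]
t = t * t + n * b
print(29)
acc = t < 31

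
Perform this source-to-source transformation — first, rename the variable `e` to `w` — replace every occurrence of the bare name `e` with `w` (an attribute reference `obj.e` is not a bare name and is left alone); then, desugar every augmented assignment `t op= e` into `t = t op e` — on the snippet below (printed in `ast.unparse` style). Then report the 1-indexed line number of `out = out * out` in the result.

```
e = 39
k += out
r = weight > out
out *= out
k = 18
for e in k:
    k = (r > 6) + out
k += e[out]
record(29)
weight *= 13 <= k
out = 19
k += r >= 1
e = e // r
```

Transformed code:
w = 39
k = k + out
r = weight > out
out = out * out
k = 18
for w in k:
    k = (r > 6) + out
k = k + w[out]
record(29)
weight = weight * (13 <= k)
out = 19
k = k + (r >= 1)
w = w // r

4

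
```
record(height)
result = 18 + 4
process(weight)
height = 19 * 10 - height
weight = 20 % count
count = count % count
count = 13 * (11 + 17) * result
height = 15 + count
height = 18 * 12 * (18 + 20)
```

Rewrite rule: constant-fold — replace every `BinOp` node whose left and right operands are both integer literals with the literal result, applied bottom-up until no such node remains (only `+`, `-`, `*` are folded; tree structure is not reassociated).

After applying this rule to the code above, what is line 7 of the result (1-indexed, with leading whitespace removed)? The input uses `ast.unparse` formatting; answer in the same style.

count = 364 * result

Transformed code:
record(height)
result = 22
process(weight)
height = 190 - height
weight = 20 % count
count = count % count
count = 364 * result
height = 15 + count
height = 8208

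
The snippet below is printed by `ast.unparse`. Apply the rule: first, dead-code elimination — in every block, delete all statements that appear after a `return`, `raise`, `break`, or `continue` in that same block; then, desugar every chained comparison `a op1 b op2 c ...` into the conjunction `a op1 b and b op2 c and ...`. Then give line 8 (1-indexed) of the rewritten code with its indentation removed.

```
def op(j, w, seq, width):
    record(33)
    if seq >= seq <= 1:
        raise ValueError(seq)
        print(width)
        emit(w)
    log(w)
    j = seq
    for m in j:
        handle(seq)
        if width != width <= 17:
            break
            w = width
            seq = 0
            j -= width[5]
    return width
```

Transformed code:
def op(j, w, seq, width):
    record(33)
    if seq >= seq and seq <= 1:
        raise ValueError(seq)
    log(w)
    j = seq
    for m in j:
        handle(seq)
        if width != width and width <= 17:
            break
    return width

handle(seq)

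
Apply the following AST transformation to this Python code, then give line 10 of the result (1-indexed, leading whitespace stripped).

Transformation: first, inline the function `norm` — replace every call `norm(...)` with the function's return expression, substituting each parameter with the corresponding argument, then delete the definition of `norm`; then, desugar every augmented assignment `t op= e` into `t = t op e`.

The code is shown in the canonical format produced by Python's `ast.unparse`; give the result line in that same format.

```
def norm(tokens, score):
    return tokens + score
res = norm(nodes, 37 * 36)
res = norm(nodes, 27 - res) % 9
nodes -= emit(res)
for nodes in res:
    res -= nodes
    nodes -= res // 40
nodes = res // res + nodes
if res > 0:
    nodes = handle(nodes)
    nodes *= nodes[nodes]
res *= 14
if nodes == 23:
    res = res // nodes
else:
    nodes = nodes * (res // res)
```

nodes = nodes * nodes[nodes]

Transformed code:
res = nodes + 37 * 36
res = (nodes + (27 - res)) % 9
nodes = nodes - emit(res)
for nodes in res:
    res = res - nodes
    nodes = nodes - res // 40
nodes = res // res + nodes
if res > 0:
    nodes = handle(nodes)
    nodes = nodes * nodes[nodes]
res = res * 14
if nodes == 23:
    res = res // nodes
else:
    nodes = nodes * (res // res)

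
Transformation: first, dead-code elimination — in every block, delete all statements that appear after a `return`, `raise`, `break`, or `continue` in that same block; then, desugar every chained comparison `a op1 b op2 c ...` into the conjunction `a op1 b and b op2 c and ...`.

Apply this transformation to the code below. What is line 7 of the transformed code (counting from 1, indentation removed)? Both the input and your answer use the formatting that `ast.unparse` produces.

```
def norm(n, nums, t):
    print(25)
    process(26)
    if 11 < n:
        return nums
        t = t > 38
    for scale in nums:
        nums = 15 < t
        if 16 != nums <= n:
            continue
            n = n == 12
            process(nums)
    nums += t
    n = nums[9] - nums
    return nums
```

Transformed code:
def norm(n, nums, t):
    print(25)
    process(26)
    if 11 < n:
        return nums
    for scale in nums:
        nums = 15 < t
        if 16 != nums and nums <= n:
            continue
    nums += t
    n = nums[9] - nums
    return nums

nums = 15 < t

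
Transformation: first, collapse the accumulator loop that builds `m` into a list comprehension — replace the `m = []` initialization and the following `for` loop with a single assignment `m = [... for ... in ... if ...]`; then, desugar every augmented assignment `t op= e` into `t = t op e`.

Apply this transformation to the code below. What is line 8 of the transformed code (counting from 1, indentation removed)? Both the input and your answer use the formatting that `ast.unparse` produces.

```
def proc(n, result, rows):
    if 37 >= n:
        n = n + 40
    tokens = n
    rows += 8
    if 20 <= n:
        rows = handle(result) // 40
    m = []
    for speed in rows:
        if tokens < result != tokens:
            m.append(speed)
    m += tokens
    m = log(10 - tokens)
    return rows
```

Transformed code:
def proc(n, result, rows):
    if 37 >= n:
        n = n + 40
    tokens = n
    rows = rows + 8
    if 20 <= n:
        rows = handle(result) // 40
    m = [speed for speed in rows if tokens < result != tokens]
    m = m + tokens
    m = log(10 - tokens)
    return rows

m = [speed for speed in rows if tokens < result != tokens]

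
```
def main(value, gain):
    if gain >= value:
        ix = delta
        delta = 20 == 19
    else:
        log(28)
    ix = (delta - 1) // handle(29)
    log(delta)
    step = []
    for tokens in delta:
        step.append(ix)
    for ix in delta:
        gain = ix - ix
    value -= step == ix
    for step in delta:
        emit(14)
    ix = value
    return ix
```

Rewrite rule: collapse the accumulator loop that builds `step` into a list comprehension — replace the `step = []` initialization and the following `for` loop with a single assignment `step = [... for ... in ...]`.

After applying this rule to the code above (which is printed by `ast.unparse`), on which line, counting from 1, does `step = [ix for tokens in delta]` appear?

Transformed code:
def main(value, gain):
    if gain >= value:
        ix = delta
        delta = 20 == 19
    else:
        log(28)
    ix = (delta - 1) // handle(29)
    log(delta)
    step = [ix for tokens in delta]
    for ix in delta:
        gain = ix - ix
    value -= step == ix
    for step in delta:
        emit(14)
    ix = value
    return ix

9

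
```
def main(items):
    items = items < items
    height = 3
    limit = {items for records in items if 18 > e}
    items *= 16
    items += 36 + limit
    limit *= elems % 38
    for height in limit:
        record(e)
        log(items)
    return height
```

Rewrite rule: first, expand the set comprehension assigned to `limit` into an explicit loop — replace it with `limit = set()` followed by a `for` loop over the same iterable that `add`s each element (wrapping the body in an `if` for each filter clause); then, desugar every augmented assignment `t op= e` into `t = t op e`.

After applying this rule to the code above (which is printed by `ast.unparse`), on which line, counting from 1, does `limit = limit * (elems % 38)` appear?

10

Transformed code:
def main(items):
    items = items < items
    height = 3
    limit = set()
    for records in items:
        if 18 > e:
            limit.add(items)
    items = items * 16
    items = items + (36 + limit)
    limit = limit * (elems % 38)
    for height in limit:
        record(e)
        log(items)
    return height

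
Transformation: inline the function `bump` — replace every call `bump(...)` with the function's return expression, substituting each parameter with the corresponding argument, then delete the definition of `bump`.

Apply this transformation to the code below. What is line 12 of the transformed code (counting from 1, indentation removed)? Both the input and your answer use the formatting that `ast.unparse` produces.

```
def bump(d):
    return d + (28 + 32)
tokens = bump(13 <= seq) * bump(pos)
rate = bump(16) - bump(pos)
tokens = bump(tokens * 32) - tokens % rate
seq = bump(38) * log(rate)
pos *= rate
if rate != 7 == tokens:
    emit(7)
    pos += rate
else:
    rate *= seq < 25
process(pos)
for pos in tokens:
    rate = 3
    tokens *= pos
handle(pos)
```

Transformed code:
tokens = ((13 <= seq) + (28 + 32)) * (pos + (28 + 32))
rate = 16 + (28 + 32) - (pos + (28 + 32))
tokens = tokens * 32 + (28 + 32) - tokens % rate
seq = (38 + (28 + 32)) * log(rate)
pos *= rate
if rate != 7 == tokens:
    emit(7)
    pos += rate
else:
    rate *= seq < 25
process(pos)
for pos in tokens:
    rate = 3
    tokens *= pos
handle(pos)

for pos in tokens:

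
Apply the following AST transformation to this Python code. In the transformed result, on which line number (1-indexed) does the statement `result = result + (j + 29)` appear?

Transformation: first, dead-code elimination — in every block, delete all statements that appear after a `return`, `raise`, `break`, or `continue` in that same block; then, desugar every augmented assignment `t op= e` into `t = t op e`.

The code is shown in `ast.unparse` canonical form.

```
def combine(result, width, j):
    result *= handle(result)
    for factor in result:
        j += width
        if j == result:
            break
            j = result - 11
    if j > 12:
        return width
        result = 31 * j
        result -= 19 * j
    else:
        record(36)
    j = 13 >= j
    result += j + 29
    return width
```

12

Transformed code:
def combine(result, width, j):
    result = result * handle(result)
    for factor in result:
        j = j + width
        if j == result:
            break
    if j > 12:
        return width
    else:
        record(36)
    j = 13 >= j
    result = result + (j + 29)
    return width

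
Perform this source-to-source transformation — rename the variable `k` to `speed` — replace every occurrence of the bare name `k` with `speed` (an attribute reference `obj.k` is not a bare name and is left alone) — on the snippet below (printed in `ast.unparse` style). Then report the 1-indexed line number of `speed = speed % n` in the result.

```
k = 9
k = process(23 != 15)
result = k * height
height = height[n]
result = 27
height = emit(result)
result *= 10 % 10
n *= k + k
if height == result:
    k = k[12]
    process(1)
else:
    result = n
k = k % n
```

14

Transformed code:
speed = 9
speed = process(23 != 15)
result = speed * height
height = height[n]
result = 27
height = emit(result)
result *= 10 % 10
n *= speed + speed
if height == result:
    speed = speed[12]
    process(1)
else:
    result = n
speed = speed % n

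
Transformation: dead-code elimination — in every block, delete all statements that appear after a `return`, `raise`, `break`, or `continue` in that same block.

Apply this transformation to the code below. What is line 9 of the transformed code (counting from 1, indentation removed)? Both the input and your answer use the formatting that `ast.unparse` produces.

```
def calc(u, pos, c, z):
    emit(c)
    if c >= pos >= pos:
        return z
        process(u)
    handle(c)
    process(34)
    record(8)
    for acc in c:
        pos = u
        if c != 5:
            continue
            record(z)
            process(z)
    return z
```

pos = u

Transformed code:
def calc(u, pos, c, z):
    emit(c)
    if c >= pos >= pos:
        return z
    handle(c)
    process(34)
    record(8)
    for acc in c:
        pos = u
        if c != 5:
            continue
    return z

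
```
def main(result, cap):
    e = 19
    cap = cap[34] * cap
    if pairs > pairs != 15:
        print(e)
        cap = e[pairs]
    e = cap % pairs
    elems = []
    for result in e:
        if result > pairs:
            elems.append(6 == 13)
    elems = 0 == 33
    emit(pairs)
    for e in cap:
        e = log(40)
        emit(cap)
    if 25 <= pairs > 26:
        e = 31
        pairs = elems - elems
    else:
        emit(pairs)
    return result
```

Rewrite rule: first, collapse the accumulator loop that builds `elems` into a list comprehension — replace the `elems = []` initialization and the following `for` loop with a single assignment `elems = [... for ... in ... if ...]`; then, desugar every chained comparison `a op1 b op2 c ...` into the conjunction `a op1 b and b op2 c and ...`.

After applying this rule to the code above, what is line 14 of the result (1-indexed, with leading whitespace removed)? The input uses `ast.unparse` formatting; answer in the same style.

Transformed code:
def main(result, cap):
    e = 19
    cap = cap[34] * cap
    if pairs > pairs and pairs != 15:
        print(e)
        cap = e[pairs]
    e = cap % pairs
    elems = [6 == 13 for result in e if result > pairs]
    elems = 0 == 33
    emit(pairs)
    for e in cap:
        e = log(40)
        emit(cap)
    if 25 <= pairs and pairs > 26:
        e = 31
        pairs = elems - elems
    else:
        emit(pairs)
    return result

if 25 <= pairs and pairs > 26:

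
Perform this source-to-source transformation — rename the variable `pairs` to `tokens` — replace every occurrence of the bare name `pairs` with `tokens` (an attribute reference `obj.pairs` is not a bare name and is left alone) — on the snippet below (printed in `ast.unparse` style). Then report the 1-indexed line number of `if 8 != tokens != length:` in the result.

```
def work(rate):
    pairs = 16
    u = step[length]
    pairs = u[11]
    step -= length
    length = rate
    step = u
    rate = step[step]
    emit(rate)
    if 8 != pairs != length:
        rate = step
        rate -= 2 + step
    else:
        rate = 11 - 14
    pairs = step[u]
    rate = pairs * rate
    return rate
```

Transformed code:
def work(rate):
    tokens = 16
    u = step[length]
    tokens = u[11]
    step -= length
    length = rate
    step = u
    rate = step[step]
    emit(rate)
    if 8 != tokens != length:
        rate = step
        rate -= 2 + step
    else:
        rate = 11 - 14
    tokens = step[u]
    rate = tokens * rate
    return rate

10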